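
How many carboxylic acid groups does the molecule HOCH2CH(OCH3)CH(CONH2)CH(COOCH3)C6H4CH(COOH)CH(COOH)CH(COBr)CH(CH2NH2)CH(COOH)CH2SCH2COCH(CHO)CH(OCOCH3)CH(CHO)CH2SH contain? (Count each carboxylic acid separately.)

3

HO– on an sp³ carbon → alcohol.
pendant –OCH3: C–O–C with sp³ C, no adjacent C=O → ether.
pendant –CONH2: carbonyl C bonded to C and N → amide.
pendant –COOCH3: carbonyl C bonded to C and –OCH3 → ester.
para-disubstituted benzene ring → arene.
pendant –COOH: carbonyl C bonded to C and –OH → carboxylic acid.
pendant –COOH: carbonyl C bonded to C and –OH → carboxylic acid.
pendant –C(=O)X: carbonyl C bonded to C and halogen → acyl halide.
pendant –CH2NH2: N on sp³ C, no adjacent C=O → amine.
pendant –COOH: carbonyl C bonded to C and –OH → carboxylic acid.
C–S–C linkage → sulfide (thioether).
–C(=O)– with carbon on both sides → ketone.
pendant –CHO: carbonyl C bonded to C and H → aldehyde.
pendant –OC(=O)CH3: an acyloxy group → ester.
pendant –CHO: carbonyl C bonded to C and H → aldehyde.
–SH on an sp³ carbon → thiol.
Carboxylic acid appears at: CH(COOH), CH(COOH), CH(COOH) → 3.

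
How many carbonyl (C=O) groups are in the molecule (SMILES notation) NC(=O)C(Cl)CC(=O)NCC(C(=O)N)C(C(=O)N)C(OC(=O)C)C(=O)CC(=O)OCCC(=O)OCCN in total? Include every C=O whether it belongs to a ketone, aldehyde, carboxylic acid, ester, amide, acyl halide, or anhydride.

8

H2NCO: amide, 1 C=O (running total 1).
CH2CONHCH2: amide, 1 C=O (running total 2).
CH(CONH2): amide, 1 C=O (running total 3).
CH(CONH2): amide, 1 C=O (running total 4).
CH(OCOCH3): ester, 1 C=O (running total 5).
CO: ketone, 1 C=O (running total 6).
CH2COOCH2: ester, 1 C=O (running total 7).
CH2COOCH2: ester, 1 C=O (running total 8).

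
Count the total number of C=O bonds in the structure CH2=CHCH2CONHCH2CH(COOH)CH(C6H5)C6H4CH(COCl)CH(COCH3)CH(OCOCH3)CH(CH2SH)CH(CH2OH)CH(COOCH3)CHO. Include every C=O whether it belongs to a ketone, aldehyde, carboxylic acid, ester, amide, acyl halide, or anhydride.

7

CH2CONHCH2: amide, 1 C=O (running total 1).
CH(COOH): carboxylic acid, 1 C=O (running total 2).
CH(COCl): acyl halide, 1 C=O (running total 3).
CH(COCH3): ketone, 1 C=O (running total 4).
CH(OCOCH3): ester, 1 C=O (running total 5).
CH(COOCH3): ester, 1 C=O (running total 6).
CHO: aldehyde, 1 C=O (running total 7).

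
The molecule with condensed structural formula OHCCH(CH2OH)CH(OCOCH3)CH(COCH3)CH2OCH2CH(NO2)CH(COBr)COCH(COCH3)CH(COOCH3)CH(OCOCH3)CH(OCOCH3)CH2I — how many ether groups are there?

Taking each segment in turn:
  OHC: terminal –CHO: carbonyl C bonded to H and C → aldehyde.
  CH(CH2OH): pendant –CH2OH on an sp³ backbone C → alcohol.
  CH(OCOCH3): pendant –OC(=O)CH3: an acyloxy group → ester.
  CH(COCH3): pendant –COCH3: carbonyl C bonded to two carbons → ketone.
  CH2OCH2: C–O–C with sp³ carbons on both sides and no adjacent C=O → ether.
  CH(NO2): –NO2 on an sp³ carbon → nitro (the N=O is not a carbonyl).
  CH(COBr): pendant –C(=O)X: carbonyl C bonded to C and halogen → acyl halide.
  CO: –C(=O)– with carbon on both sides → ketone.
  CH(COCH3): pendant –COCH3: carbonyl C bonded to two carbons → ketone.
  CH(COOCH3): pendant –COOCH3: carbonyl C bonded to C and –OCH3 → ester.
  CH(OCOCH3): pendant –OC(=O)CH3: an acyloxy group → ester.
  CH(OCOCH3): pendant –OC(=O)CH3: an acyloxy group → ester.
  CH2I: halogen on an sp³ carbon → alkyl halide.
Ether appears at: CH2OCH2 → 1.

1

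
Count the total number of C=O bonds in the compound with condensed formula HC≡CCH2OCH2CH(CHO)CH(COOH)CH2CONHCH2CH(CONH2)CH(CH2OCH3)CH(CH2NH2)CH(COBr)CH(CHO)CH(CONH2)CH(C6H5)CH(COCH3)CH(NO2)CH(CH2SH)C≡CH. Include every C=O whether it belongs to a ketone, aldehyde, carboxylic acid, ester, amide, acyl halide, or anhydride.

8

CH(CHO): aldehyde, 1 C=O (running total 1).
CH(COOH): carboxylic acid, 1 C=O (running total 2).
CH2CONHCH2: amide, 1 C=O (running total 3).
CH(CONH2): amide, 1 C=O (running total 4).
CH(COBr): acyl halide, 1 C=O (running total 5).
CH(CHO): aldehyde, 1 C=O (running total 6).
CH(CONH2): amide, 1 C=O (running total 7).
CH(COCH3): ketone, 1 C=O (running total 8).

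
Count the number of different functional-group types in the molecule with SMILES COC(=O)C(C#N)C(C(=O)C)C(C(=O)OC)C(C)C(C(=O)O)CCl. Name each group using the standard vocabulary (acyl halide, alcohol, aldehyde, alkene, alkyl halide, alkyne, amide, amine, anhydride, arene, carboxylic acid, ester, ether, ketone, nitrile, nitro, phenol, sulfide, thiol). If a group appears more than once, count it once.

Working along the chain:
  CH3OOC: CH3O–C(=O)–: carbonyl C bonded to C and to –OCH3 → ester (not ketone + ether).
  CH(CN): pendant –C≡N: nitrile.
  CH(COCH3): pendant –COCH3: carbonyl C bonded to two carbons → ketone.
  CH(COOCH3): pendant –COOCH3: carbonyl C bonded to C and –OCH3 → ester.
  CH(COOH): pendant –COOH: carbonyl C bonded to C and –OH → carboxylic acid.
  CH2Cl: halogen on an sp³ carbon → alkyl halide.
Distinct types present: alkyl halide, carboxylic acid, ester, ketone, nitrile.

5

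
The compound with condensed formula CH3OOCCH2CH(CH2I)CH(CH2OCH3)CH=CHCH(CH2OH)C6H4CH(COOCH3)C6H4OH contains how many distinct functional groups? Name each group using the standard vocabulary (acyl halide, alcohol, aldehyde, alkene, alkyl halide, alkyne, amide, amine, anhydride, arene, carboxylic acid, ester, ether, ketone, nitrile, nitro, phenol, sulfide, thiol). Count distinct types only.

7

Working along the chain:
  CH3OOC: CH3O–C(=O)–: carbonyl C bonded to C and to –OCH3 → ester (not ketone + ether).
  CH(CH2I): pendant –CH2X: halogen on sp³ carbon → alkyl halide.
  CH(CH2OCH3): pendant –CH2OCH3: C–O–C linkage → ether.
  CH=CH: C=C double bond → alkene.
  CH(CH2OH): pendant –CH2OH on an sp³ backbone C → alcohol.
  C6H4: para-disubstituted benzene ring → arene.
  CH(COOCH3): pendant –COOCH3: carbonyl C bonded to C and –OCH3 → ester.
  C6H4OH: –OH attached directly to an aromatic ring → phenol (not alcohol); the ring itself is an arene.
Distinct types present: alcohol, alkene, alkyl halide, arene, ester, ether, phenol.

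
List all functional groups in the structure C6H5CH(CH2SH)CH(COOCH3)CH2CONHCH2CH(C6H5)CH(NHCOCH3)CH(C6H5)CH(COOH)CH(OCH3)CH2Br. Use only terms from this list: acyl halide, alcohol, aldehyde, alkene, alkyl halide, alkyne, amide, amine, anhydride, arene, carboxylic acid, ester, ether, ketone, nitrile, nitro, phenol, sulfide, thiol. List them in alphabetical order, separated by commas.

alkyl halide, amide, arene, carboxylic acid, ester, ether, thiol

C6H5– phenyl ring → arene.
pendant –CH2SH → thiol.
pendant –COOCH3: carbonyl C bonded to C and –OCH3 → ester.
–C(=O)–N– linkage → amide (the N is not an amine).
pendant –C6H5: benzene ring → arene.
pendant –NHC(=O)CH3: N bonded to a carbonyl → amide (not amine).
pendant –C6H5: benzene ring → arene.
pendant –COOH: carbonyl C bonded to C and –OH → carboxylic acid.
pendant –OCH3: C–O–C with sp³ C, no adjacent C=O → ether.
halogen on an sp³ carbon → alkyl halide.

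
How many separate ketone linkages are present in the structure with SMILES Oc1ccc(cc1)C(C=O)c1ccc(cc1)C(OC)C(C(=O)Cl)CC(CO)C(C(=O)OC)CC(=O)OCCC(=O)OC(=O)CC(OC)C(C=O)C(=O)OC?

0

Working along the chain:
  HOC6H4: –OH attached directly to an aromatic ring → phenol (not alcohol); the ring itself is an arene.
  CH(CHO): pendant –CHO: carbonyl C bonded to C and H → aldehyde.
  C6H4: para-disubstituted benzene ring → arene.
  CH(OCH3): pendant –OCH3: C–O–C with sp³ C, no adjacent C=O → ether.
  CH(COCl): pendant –C(=O)X: carbonyl C bonded to C and halogen → acyl halide.
  CH(CH2OH): pendant –CH2OH on an sp³ backbone C → alcohol.
  CH(COOCH3): pendant –COOCH3: carbonyl C bonded to C and –OCH3 → ester.
  CH2COOCH2: –C(=O)–O–C with C on the carbonyl side → ester.
  CH2CO-O-COCH2: two acyl groups sharing one oxygen, –C(=O)–O–C(=O)– → anhydride.
  CH(OCH3): pendant –OCH3: C–O–C with sp³ C, no adjacent C=O → ether.
  CH(CHO): pendant –CHO: carbonyl C bonded to C and H → aldehyde.
  COOCH3: –C(=O)OCH3: carbonyl C bonded to C and to –OCH3 → ester (not ketone + ether).
No segment is a ketone: CH(CHO) is aldehyde, not ketone; CH(COCl) is acyl halide, not ketone; CH(COOCH3) is ester, not ketone. → 0.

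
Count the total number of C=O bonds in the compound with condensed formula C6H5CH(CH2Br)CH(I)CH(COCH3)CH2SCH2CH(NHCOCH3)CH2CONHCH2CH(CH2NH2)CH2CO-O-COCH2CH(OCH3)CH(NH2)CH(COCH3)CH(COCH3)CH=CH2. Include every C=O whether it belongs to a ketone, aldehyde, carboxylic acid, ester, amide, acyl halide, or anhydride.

7

CH(COCH3): ketone, 1 C=O (running total 1).
CH(NHCOCH3): amide, 1 C=O (running total 2).
CH2CONHCH2: amide, 1 C=O (running total 3).
CH2CO-O-COCH2: anhydride, 2 C=O (running total 5).
CH(COCH3): ketone, 1 C=O (running total 6).
CH(COCH3): ketone, 1 C=O (running total 7).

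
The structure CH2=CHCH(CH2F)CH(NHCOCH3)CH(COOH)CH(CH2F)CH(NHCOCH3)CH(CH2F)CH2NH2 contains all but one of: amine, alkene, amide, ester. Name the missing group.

ester

amine: present (CH2NH2 — –NH2 on an sp³ carbon with no adjacent C=O → amine).
alkene: present (CH2=CH — C=C double bond → alkene).
amide: present (CH(NHCOCH3) — pendant –NHC(=O)CH3: N bonded to a carbonyl → amide (not amine)).
ester: no segment matches this pattern.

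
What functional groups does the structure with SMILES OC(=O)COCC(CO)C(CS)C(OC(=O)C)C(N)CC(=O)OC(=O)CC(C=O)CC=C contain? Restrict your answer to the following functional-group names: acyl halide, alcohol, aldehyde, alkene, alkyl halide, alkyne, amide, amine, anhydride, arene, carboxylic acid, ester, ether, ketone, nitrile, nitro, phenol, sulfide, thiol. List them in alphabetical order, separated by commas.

alcohol, aldehyde, alkene, amine, anhydride, carboxylic acid, ester, ether, thiol

–COOH: carbonyl C bonded to –OH and C → carboxylic acid (the –OH is not a separate alcohol).
C–O–C with sp³ carbons on both sides and no adjacent C=O → ether.
pendant –CH2OH on an sp³ backbone C → alcohol.
pendant –CH2SH → thiol.
pendant –OC(=O)CH3: an acyloxy group → ester.
–NH2 on an sp³ carbon with no adjacent C=O → amine.
two acyl groups sharing one oxygen, –C(=O)–O–C(=O)– → anhydride.
pendant –CHO: carbonyl C bonded to C and H → aldehyde.
C=C double bond → alkene.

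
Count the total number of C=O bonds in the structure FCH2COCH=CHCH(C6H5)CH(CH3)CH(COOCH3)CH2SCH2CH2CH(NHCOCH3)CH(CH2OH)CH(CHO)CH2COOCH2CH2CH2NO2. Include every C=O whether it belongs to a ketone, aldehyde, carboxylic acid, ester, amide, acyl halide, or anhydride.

CO: ketone, 1 C=O (running total 1).
CH(COOCH3): ester, 1 C=O (running total 2).
CH(NHCOCH3): amide, 1 C=O (running total 3).
CH(CHO): aldehyde, 1 C=O (running total 4).
CH2COOCH2: ester, 1 C=O (running total 5).

5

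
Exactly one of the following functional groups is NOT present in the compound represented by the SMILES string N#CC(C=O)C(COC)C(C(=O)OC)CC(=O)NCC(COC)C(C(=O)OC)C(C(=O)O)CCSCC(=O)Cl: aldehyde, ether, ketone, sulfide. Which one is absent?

ketone

sulfide: present (CH2SCH2 — C–S–C linkage → sulfide (thioether)).
aldehyde: present (CH(CHO) — pendant –CHO: carbonyl C bonded to C and H → aldehyde).
ether: present (CH(CH2OCH3) — pendant –CH2OCH3: C–O–C linkage → ether).
ketone: absent. In CH(COOCH3), the C=O is bonded to an –O–C group, which defines an ester, not a ketone. In CH2CONHCH2, the C=O is bonded to nitrogen, which defines an amide, not a ketone. In CH(COOH), the C=O bears an –OH, making it a carboxylic acid rather than a ketone. In CH(CHO), the carbonyl carbon carries an H, so it is an aldehyde, not a ketone. In COCl, the C=O is bonded to a halogen, which defines an acyl halide, not a ketone.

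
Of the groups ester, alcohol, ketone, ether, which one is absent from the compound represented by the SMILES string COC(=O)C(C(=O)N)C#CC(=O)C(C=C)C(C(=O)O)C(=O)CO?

alcohol: present (CH2OH — –OH on an sp³ carbon → alcohol).
ester: present (CH3OOC — CH3O–C(=O)–: carbonyl C bonded to C and to –OCH3 → ester (not ketone + ether)).
ketone: present (CO — –C(=O)– with carbon on both sides → ketone).
ether: absent. In CH3OOC, the C–O–C oxygen is adjacent to a C=O, so it belongs to an ester, not an ether.

ether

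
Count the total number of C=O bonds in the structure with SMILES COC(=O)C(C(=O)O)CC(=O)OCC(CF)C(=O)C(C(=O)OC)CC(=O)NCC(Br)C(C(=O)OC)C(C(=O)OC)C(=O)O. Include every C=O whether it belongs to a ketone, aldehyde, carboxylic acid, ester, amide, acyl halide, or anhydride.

CH3OOC: ester, 1 C=O (running total 1).
CH(COOH): carboxylic acid, 1 C=O (running total 2).
CH2COOCH2: ester, 1 C=O (running total 3).
CO: ketone, 1 C=O (running total 4).
CH(COOCH3): ester, 1 C=O (running total 5).
CH2CONHCH2: amide, 1 C=O (running total 6).
CH(COOCH3): ester, 1 C=O (running total 7).
CH(COOCH3): ester, 1 C=O (running total 8).
COOH: carboxylic acid, 1 C=O (running total 9).

9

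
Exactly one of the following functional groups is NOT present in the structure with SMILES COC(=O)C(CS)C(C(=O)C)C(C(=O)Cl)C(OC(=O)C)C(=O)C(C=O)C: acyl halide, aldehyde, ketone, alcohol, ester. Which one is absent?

alcohol

acyl halide: present (CH(COCl) — pendant –C(=O)X: carbonyl C bonded to C and halogen → acyl halide).
aldehyde: present (CH(CHO) — pendant –CHO: carbonyl C bonded to C and H → aldehyde).
ester: present (CH3OOC — CH3O–C(=O)–: carbonyl C bonded to C and to –OCH3 → ester (not ketone + ether)).
ketone: present (CH(COCH3) — pendant –COCH3: carbonyl C bonded to two carbons → ketone).
alcohol: no segment matches this pattern.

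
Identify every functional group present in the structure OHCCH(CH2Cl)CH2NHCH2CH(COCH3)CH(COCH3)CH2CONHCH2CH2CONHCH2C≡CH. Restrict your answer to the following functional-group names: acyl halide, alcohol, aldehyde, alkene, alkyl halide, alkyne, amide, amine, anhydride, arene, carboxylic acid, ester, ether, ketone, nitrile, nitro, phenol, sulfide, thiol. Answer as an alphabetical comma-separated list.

Working along the chain:
  OHC: terminal –CHO: carbonyl C bonded to H and C → aldehyde.
  CH(CH2Cl): pendant –CH2X: halogen on sp³ carbon → alkyl halide.
  CH2NHCH2: C–N–C with sp³ carbons and no adjacent C=O → amine (secondary).
  CH(COCH3): pendant –COCH3: carbonyl C bonded to two carbons → ketone.
  CH(COCH3): pendant –COCH3: carbonyl C bonded to two carbons → ketone.
  CH2CONHCH2: –C(=O)–N– linkage → amide (the N is not an amine).
  CH2CONHCH2: –C(=O)–N– linkage → amide (the N is not an amine).
  C≡CH: C≡C triple bond → alkyne.

aldehyde, alkyl halide, alkyne, amide, amine, ketone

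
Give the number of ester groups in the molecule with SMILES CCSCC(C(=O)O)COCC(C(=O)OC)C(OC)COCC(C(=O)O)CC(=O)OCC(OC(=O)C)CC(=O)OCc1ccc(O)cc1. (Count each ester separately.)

4

C–S–C linkage → sulfide (thioether).
pendant –COOH: carbonyl C bonded to C and –OH → carboxylic acid.
C–O–C with sp³ carbons on both sides and no adjacent C=O → ether.
pendant –COOCH3: carbonyl C bonded to C and –OCH3 → ester.
pendant –OCH3: C–O–C with sp³ C, no adjacent C=O → ether.
C–O–C with sp³ carbons on both sides and no adjacent C=O → ether.
pendant –COOH: carbonyl C bonded to C and –OH → carboxylic acid.
–C(=O)–O–C with C on the carbonyl side → ester.
pendant –OC(=O)CH3: an acyloxy group → ester.
–C(=O)–O–C with C on the carbonyl side → ester.
–OH attached directly to an aromatic ring → phenol (not alcohol); the ring itself is an arene.
Ester appears at: CH(COOCH3), CH2COOCH2, CH(OCOCH3), CH2COOCH2 → 4.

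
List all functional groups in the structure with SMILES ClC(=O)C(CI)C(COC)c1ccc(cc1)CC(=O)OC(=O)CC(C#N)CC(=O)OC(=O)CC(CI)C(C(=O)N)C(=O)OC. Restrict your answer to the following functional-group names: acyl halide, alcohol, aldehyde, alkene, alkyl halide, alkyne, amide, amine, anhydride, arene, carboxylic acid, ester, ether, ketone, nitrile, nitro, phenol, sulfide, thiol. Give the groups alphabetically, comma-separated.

Working along the chain:
  ClCO: –C(=O)Cl: carbonyl C bonded to C and to a halogen → acyl halide (not alkyl halide).
  CH(CH2I): pendant –CH2X: halogen on sp³ carbon → alkyl halide.
  CH(CH2OCH3): pendant –CH2OCH3: C–O–C linkage → ether.
  C6H4: para-disubstituted benzene ring → arene.
  CH2CO-O-COCH2: two acyl groups sharing one oxygen, –C(=O)–O–C(=O)– → anhydride.
  CH(CN): pendant –C≡N: nitrile.
  CH2CO-O-COCH2: two acyl groups sharing one oxygen, –C(=O)–O–C(=O)– → anhydride.
  CH(CH2I): pendant –CH2X: halogen on sp³ carbon → alkyl halide.
  CH(CONH2): pendant –CONH2: carbonyl C bonded to C and N → amide.
  COOCH3: –C(=O)OCH3: carbonyl C bonded to C and to –OCH3 → ester (not ketone + ether).

acyl halide, alkyl halide, amide, anhydride, arene, ester, ether, nitrile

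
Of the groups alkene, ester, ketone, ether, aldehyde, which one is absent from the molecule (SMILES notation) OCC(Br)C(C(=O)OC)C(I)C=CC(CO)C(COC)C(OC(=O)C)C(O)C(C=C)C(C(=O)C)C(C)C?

ester: present (CH(COOCH3) — pendant –COOCH3: carbonyl C bonded to C and –OCH3 → ester).
ketone: present (CH(COCH3) — pendant –COCH3: carbonyl C bonded to two carbons → ketone).
alkene: present (CH=CH — C=C double bond → alkene).
ether: present (CH(CH2OCH3) — pendant –CH2OCH3: C–O–C linkage → ether).
aldehyde: absent. In CH(COCH3), the carbonyl carbon is bonded to two carbons, so it is a ketone, not an aldehyde.

aldehyde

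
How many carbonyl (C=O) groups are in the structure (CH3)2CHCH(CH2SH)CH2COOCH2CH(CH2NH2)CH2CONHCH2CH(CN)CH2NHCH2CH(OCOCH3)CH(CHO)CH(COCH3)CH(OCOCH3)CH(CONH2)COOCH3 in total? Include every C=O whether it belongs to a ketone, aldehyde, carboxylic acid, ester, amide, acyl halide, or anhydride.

CH2COOCH2: ester, 1 C=O (running total 1).
CH2CONHCH2: amide, 1 C=O (running total 2).
CH(OCOCH3): ester, 1 C=O (running total 3).
CH(CHO): aldehyde, 1 C=O (running total 4).
CH(COCH3): ketone, 1 C=O (running total 5).
CH(OCOCH3): ester, 1 C=O (running total 6).
CH(CONH2): amide, 1 C=O (running total 7).
COOCH3: ester, 1 C=O (running total 8).

8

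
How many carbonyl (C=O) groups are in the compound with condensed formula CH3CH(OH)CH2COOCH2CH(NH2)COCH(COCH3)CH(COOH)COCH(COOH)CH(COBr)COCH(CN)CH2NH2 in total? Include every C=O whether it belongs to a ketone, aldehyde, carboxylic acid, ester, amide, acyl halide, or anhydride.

CH2COOCH2: ester, 1 C=O (running total 1).
CO: ketone, 1 C=O (running total 2).
CH(COCH3): ketone, 1 C=O (running total 3).
CH(COOH): carboxylic acid, 1 C=O (running total 4).
CO: ketone, 1 C=O (running total 5).
CH(COOH): carboxylic acid, 1 C=O (running total 6).
CH(COBr): acyl halide, 1 C=O (running total 7).
CO: ketone, 1 C=O (running total 8).

8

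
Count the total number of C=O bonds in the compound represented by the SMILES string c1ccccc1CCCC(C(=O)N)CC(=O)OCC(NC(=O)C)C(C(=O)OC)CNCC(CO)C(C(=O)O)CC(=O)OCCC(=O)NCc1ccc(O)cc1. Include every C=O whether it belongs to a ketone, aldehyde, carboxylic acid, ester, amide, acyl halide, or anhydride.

CH(CONH2): amide, 1 C=O (running total 1).
CH2COOCH2: ester, 1 C=O (running total 2).
CH(NHCOCH3): amide, 1 C=O (running total 3).
CH(COOCH3): ester, 1 C=O (running total 4).
CH(COOH): carboxylic acid, 1 C=O (running total 5).
CH2COOCH2: ester, 1 C=O (running total 6).
CH2CONHCH2: amide, 1 C=O (running total 7).

7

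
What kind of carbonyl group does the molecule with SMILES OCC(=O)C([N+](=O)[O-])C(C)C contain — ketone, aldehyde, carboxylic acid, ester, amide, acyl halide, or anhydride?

The carbonyl is in the CO segment: –C(=O)– with carbon on both sides → ketone.

ketone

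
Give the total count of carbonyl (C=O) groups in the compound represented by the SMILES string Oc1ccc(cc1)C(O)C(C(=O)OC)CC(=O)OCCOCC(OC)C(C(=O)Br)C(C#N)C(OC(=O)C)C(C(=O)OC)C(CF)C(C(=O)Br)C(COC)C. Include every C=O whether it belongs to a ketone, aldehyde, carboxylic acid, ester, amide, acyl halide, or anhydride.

CH(COOCH3): ester, 1 C=O (running total 1).
CH2COOCH2: ester, 1 C=O (running total 2).
CH(COBr): acyl halide, 1 C=O (running total 3).
CH(OCOCH3): ester, 1 C=O (running total 4).
CH(COOCH3): ester, 1 C=O (running total 5).
CH(COBr): acyl halide, 1 C=O (running total 6).

6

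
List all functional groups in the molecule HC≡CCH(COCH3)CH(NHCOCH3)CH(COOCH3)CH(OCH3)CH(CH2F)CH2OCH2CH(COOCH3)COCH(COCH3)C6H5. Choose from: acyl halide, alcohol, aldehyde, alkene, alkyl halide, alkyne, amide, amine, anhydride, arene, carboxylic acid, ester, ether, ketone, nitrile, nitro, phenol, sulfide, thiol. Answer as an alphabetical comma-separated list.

C≡C triple bond → alkyne.
pendant –COCH3: carbonyl C bonded to two carbons → ketone.
pendant –NHC(=O)CH3: N bonded to a carbonyl → amide (not amine).
pendant –COOCH3: carbonyl C bonded to C and –OCH3 → ester.
pendant –OCH3: C–O–C with sp³ C, no adjacent C=O → ether.
pendant –CH2X: halogen on sp³ carbon → alkyl halide.
C–O–C with sp³ carbons on both sides and no adjacent C=O → ether.
pendant –COOCH3: carbonyl C bonded to C and –OCH3 → ester.
–C(=O)– with carbon on both sides → ketone.
pendant –COCH3: carbonyl C bonded to two carbons → ketone.
–C6H5 phenyl ring → arene.

alkyl halide, alkyne, amide, arene, ester, ether, ketone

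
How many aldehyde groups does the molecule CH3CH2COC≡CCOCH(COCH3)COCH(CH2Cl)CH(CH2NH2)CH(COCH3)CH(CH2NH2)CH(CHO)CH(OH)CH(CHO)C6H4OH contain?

Taking each segment in turn:
  CO: –C(=O)– with carbon on both sides → ketone.
  C≡C: C≡C triple bond → alkyne.
  CO: –C(=O)– with carbon on both sides → ketone.
  CH(COCH3): pendant –COCH3: carbonyl C bonded to two carbons → ketone.
  CO: –C(=O)– with carbon on both sides → ketone.
  CH(CH2Cl): pendant –CH2X: halogen on sp³ carbon → alkyl halide.
  CH(CH2NH2): pendant –CH2NH2: N on sp³ C, no adjacent C=O → amine.
  CH(COCH3): pendant –COCH3: carbonyl C bonded to two carbons → ketone.
  CH(CH2NH2): pendant –CH2NH2: N on sp³ C, no adjacent C=O → amine.
  CH(CHO): pendant –CHO: carbonyl C bonded to C and H → aldehyde.
  CH(OH): –OH on an sp³ carbon → alcohol (secondary).
  CH(CHO): pendant –CHO: carbonyl C bonded to C and H → aldehyde.
  C6H4OH: –OH attached directly to an aromatic ring → phenol (not alcohol); the ring itself is an arene.
Aldehyde appears at: CH(CHO), CH(CHO) → 2.

2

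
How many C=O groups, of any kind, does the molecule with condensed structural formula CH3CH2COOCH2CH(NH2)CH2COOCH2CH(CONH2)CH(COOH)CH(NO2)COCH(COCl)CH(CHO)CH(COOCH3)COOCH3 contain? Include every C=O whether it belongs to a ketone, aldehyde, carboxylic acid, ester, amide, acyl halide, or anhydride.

9

CH2COOCH2: ester, 1 C=O (running total 1).
CH2COOCH2: ester, 1 C=O (running total 2).
CH(CONH2): amide, 1 C=O (running total 3).
CH(COOH): carboxylic acid, 1 C=O (running total 4).
CO: ketone, 1 C=O (running total 5).
CH(COCl): acyl halide, 1 C=O (running total 6).
CH(CHO): aldehyde, 1 C=O (running total 7).
CH(COOCH3): ester, 1 C=O (running total 8).
COOCH3: ester, 1 C=O (running total 9).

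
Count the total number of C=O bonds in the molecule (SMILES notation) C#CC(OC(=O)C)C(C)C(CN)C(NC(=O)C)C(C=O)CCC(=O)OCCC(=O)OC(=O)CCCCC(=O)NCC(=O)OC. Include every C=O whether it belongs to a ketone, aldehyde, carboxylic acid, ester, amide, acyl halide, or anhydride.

8

CH(OCOCH3): ester, 1 C=O (running total 1).
CH(NHCOCH3): amide, 1 C=O (running total 2).
CH(CHO): aldehyde, 1 C=O (running total 3).
CH2COOCH2: ester, 1 C=O (running total 4).
CH2CO-O-COCH2: anhydride, 2 C=O (running total 6).
CH2CONHCH2: amide, 1 C=O (running total 7).
COOCH3: ester, 1 C=O (running total 8).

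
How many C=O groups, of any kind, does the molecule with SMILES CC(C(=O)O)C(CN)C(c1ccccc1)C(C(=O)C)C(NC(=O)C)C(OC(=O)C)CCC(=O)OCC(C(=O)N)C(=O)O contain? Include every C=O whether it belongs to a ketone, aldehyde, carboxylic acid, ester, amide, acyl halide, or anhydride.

CH(COOH): carboxylic acid, 1 C=O (running total 1).
CH(COCH3): ketone, 1 C=O (running total 2).
CH(NHCOCH3): amide, 1 C=O (running total 3).
CH(OCOCH3): ester, 1 C=O (running total 4).
CH2COOCH2: ester, 1 C=O (running total 5).
CH(CONH2): amide, 1 C=O (running total 6).
COOH: carboxylic acid, 1 C=O (running total 7).

7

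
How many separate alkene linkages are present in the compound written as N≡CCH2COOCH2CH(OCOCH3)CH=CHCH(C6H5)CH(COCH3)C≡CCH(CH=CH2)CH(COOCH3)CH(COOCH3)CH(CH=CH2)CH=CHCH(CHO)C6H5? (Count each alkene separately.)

4

Reading the structure from left to right:
  N≡C: N≡C–: carbon triple-bonded to nitrogen → nitrile.
  CH2COOCH2: –C(=O)–O–C with C on the carbonyl side → ester.
  CH(OCOCH3): pendant –OC(=O)CH3: an acyloxy group → ester.
  CH=CH: C=C double bond → alkene.
  CH(C6H5): pendant –C6H5: benzene ring → arene.
  CH(COCH3): pendant –COCH3: carbonyl C bonded to two carbons → ketone.
  C≡C: C≡C triple bond → alkyne.
  CH(CH=CH2): pendant –CH=CH2: C=C double bond → alkene.
  CH(COOCH3): pendant –COOCH3: carbonyl C bonded to C and –OCH3 → ester.
  CH(COOCH3): pendant –COOCH3: carbonyl C bonded to C and –OCH3 → ester.
  CH(CH=CH2): pendant –CH=CH2: C=C double bond → alkene.
  CH=CH: C=C double bond → alkene.
  CH(CHO): pendant –CHO: carbonyl C bonded to C and H → aldehyde.
  C6H5: –C6H5 phenyl ring → arene.
Alkene appears at: CH=CH, CH(CH=CH2), CH(CH=CH2), CH=CH → 4.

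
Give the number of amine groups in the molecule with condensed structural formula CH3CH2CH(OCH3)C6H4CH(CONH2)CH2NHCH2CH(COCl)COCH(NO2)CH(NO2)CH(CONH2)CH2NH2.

pendant –OCH3: C–O–C with sp³ C, no adjacent C=O → ether.
para-disubstituted benzene ring → arene.
pendant –CONH2: carbonyl C bonded to C and N → amide.
C–N–C with sp³ carbons and no adjacent C=O → amine (secondary).
pendant –C(=O)X: carbonyl C bonded to C and halogen → acyl halide.
–C(=O)– with carbon on both sides → ketone.
–NO2 on an sp³ carbon → nitro (the N=O is not a carbonyl).
–NO2 on an sp³ carbon → nitro (the N=O is not a carbonyl).
pendant –CONH2: carbonyl C bonded to C and N → amide.
–NH2 on an sp³ carbon with no adjacent C=O → amine.
Amine appears at: CH2NHCH2, CH2NH2 → 2.

2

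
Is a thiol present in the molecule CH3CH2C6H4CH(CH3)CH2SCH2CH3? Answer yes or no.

Reading the structure from left to right:
  C6H4: para-disubstituted benzene ring → arene.
  CH2SCH2: C–S–C linkage → sulfide (thioether).
The groups actually present are: arene, sulfide.

no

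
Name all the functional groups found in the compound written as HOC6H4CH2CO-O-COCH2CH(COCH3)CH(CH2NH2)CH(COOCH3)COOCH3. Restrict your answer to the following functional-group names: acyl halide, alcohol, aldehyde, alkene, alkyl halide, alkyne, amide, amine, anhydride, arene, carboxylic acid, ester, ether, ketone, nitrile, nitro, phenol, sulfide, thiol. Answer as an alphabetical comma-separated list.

amine, anhydride, arene, ester, ketone, phenol

Reading the structure from left to right:
  HOC6H4: –OH attached directly to an aromatic ring → phenol (not alcohol); the ring itself is an arene.
  CH2CO-O-COCH2: two acyl groups sharing one oxygen, –C(=O)–O–C(=O)– → anhydride.
  CH(COCH3): pendant –COCH3: carbonyl C bonded to two carbons → ketone.
  CH(CH2NH2): pendant –CH2NH2: N on sp³ C, no adjacent C=O → amine.
  CH(COOCH3): pendant –COOCH3: carbonyl C bonded to C and –OCH3 → ester.
  COOCH3: –C(=O)OCH3: carbonyl C bonded to C and to –OCH3 → ester (not ketone + ether).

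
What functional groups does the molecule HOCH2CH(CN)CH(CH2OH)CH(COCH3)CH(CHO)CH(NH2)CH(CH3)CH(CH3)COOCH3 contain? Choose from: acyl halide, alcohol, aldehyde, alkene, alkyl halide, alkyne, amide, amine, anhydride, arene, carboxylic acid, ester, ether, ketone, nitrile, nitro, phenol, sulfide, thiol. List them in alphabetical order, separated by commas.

Reading the structure from left to right:
  HOCH2: HO– on an sp³ carbon → alcohol.
  CH(CN): pendant –C≡N: nitrile.
  CH(CH2OH): pendant –CH2OH on an sp³ backbone C → alcohol.
  CH(COCH3): pendant –COCH3: carbonyl C bonded to two carbons → ketone.
  CH(CHO): pendant –CHO: carbonyl C bonded to C and H → aldehyde.
  CH(NH2): –NH2 on an sp³ carbon with no adjacent C=O → amine.
  COOCH3: –C(=O)OCH3: carbonyl C bonded to C and to –OCH3 → ester (not ketone + ether).

alcohol, aldehyde, amine, ester, ketone, nitrile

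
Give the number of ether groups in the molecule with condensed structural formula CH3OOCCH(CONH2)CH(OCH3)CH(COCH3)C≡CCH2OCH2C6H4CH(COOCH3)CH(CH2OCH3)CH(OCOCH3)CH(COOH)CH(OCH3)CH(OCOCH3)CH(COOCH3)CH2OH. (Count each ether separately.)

Taking each segment in turn:
  CH3OOC: CH3O–C(=O)–: carbonyl C bonded to C and to –OCH3 → ester (not ketone + ether).
  CH(CONH2): pendant –CONH2: carbonyl C bonded to C and N → amide.
  CH(OCH3): pendant –OCH3: C–O–C with sp³ C, no adjacent C=O → ether.
  CH(COCH3): pendant –COCH3: carbonyl C bonded to two carbons → ketone.
  C≡C: C≡C triple bond → alkyne.
  CH2OCH2: C–O–C with sp³ carbons on both sides and no adjacent C=O → ether.
  C6H4: para-disubstituted benzene ring → arene.
  CH(COOCH3): pendant –COOCH3: carbonyl C bonded to C and –OCH3 → ester.
  CH(CH2OCH3): pendant –CH2OCH3: C–O–C linkage → ether.
  CH(OCOCH3): pendant –OC(=O)CH3: an acyloxy group → ester.
  CH(COOH): pendant –COOH: carbonyl C bonded to C and –OH → carboxylic acid.
  CH(OCH3): pendant –OCH3: C–O–C with sp³ C, no adjacent C=O → ether.
  CH(OCOCH3): pendant –OC(=O)CH3: an acyloxy group → ester.
  CH(COOCH3): pendant –COOCH3: carbonyl C bonded to C and –OCH3 → ester.
  CH2OH: –OH on an sp³ carbon → alcohol.
Ether appears at: CH(OCH3), CH2OCH2, CH(CH2OCH3), CH(OCH3) → 4.

4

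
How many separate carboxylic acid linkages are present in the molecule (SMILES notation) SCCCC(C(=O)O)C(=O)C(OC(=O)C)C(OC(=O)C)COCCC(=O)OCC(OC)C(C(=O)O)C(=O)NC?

2

Reading the structure from left to right:
  HSCH2: –SH on an sp³ carbon → thiol.
  CH(COOH): pendant –COOH: carbonyl C bonded to C and –OH → carboxylic acid.
  CO: –C(=O)– with carbon on both sides → ketone.
  CH(OCOCH3): pendant –OC(=O)CH3: an acyloxy group → ester.
  CH(OCOCH3): pendant –OC(=O)CH3: an acyloxy group → ester.
  CH2OCH2: C–O–C with sp³ carbons on both sides and no adjacent C=O → ether.
  CH2COOCH2: –C(=O)–O–C with C on the carbonyl side → ester.
  CH(OCH3): pendant –OCH3: C–O–C with sp³ C, no adjacent C=O → ether.
  CH(COOH): pendant –COOH: carbonyl C bonded to C and –OH → carboxylic acid.
  CONHCH3: –C(=O)NHCH3: carbonyl C bonded to C and to N → amide (the N is not an amine).
Carboxylic acid appears at: CH(COOH), CH(COOH) → 2.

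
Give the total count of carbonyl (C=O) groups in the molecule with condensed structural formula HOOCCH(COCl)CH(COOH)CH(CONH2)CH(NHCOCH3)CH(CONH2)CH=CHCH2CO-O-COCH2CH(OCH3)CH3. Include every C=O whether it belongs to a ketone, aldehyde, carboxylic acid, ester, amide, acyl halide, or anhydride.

8

HOOC: carboxylic acid, 1 C=O (running total 1).
CH(COCl): acyl halide, 1 C=O (running total 2).
CH(COOH): carboxylic acid, 1 C=O (running total 3).
CH(CONH2): amide, 1 C=O (running total 4).
CH(NHCOCH3): amide, 1 C=O (running total 5).
CH(CONH2): amide, 1 C=O (running total 6).
CH2CO-O-COCH2: anhydride, 2 C=O (running total 8).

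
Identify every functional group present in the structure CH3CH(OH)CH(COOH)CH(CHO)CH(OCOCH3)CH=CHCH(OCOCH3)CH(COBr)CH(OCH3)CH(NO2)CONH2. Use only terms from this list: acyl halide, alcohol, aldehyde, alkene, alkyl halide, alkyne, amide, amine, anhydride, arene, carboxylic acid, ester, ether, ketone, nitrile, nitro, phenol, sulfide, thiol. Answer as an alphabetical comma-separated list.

–OH on an sp³ carbon → alcohol (secondary).
pendant –COOH: carbonyl C bonded to C and –OH → carboxylic acid.
pendant –CHO: carbonyl C bonded to C and H → aldehyde.
pendant –OC(=O)CH3: an acyloxy group → ester.
C=C double bond → alkene.
pendant –OC(=O)CH3: an acyloxy group → ester.
pendant –C(=O)X: carbonyl C bonded to C and halogen → acyl halide.
pendant –OCH3: C–O–C with sp³ C, no adjacent C=O → ether.
–NO2 on an sp³ carbon → nitro (the N=O is not a carbonyl).
–C(=O)NH2: carbonyl C bonded to C and to N → amide (the N is not a separate amine).

acyl halide, alcohol, aldehyde, alkene, amide, carboxylic acid, ester, ether, nitro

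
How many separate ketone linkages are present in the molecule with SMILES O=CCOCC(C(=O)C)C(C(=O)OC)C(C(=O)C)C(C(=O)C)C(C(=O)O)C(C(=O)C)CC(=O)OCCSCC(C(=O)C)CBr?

5

terminal –CHO: carbonyl C bonded to H and C → aldehyde.
C–O–C with sp³ carbons on both sides and no adjacent C=O → ether.
pendant –COCH3: carbonyl C bonded to two carbons → ketone.
pendant –COOCH3: carbonyl C bonded to C and –OCH3 → ester.
pendant –COCH3: carbonyl C bonded to two carbons → ketone.
pendant –COCH3: carbonyl C bonded to two carbons → ketone.
pendant –COOH: carbonyl C bonded to C and –OH → carboxylic acid.
pendant –COCH3: carbonyl C bonded to two carbons → ketone.
–C(=O)–O–C with C on the carbonyl side → ester.
C–S–C linkage → sulfide (thioether).
pendant –COCH3: carbonyl C bonded to two carbons → ketone.
halogen on an sp³ carbon → alkyl halide.
Ketone appears at: CH(COCH3), CH(COCH3), CH(COCH3), CH(COCH3), CH(COCH3) → 5.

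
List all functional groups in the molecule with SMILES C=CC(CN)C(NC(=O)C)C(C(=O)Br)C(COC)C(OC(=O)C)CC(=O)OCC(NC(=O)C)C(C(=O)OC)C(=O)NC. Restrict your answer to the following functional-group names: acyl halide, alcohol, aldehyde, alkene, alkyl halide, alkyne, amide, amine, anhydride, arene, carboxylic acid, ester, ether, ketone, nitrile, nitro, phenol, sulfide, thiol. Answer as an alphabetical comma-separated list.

Reading the structure from left to right:
  CH2=CH: C=C double bond → alkene.
  CH(CH2NH2): pendant –CH2NH2: N on sp³ C, no adjacent C=O → amine.
  CH(NHCOCH3): pendant –NHC(=O)CH3: N bonded to a carbonyl → amide (not amine).
  CH(COBr): pendant –C(=O)X: carbonyl C bonded to C and halogen → acyl halide.
  CH(CH2OCH3): pendant –CH2OCH3: C–O–C linkage → ether.
  CH(OCOCH3): pendant –OC(=O)CH3: an acyloxy group → ester.
  CH2COOCH2: –C(=O)–O–C with C on the carbonyl side → ester.
  CH(NHCOCH3): pendant –NHC(=O)CH3: N bonded to a carbonyl → amide (not amine).
  CH(COOCH3): pendant –COOCH3: carbonyl C bonded to C and –OCH3 → ester.
  CONHCH3: –C(=O)NHCH3: carbonyl C bonded to C and to N → amide (the N is not an amine).

acyl halide, alkene, amide, amine, ester, ether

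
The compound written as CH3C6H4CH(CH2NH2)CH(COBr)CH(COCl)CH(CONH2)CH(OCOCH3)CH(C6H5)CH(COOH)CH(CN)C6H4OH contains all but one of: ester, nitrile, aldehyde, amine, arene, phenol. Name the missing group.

phenol: present (C6H4OH — –OH attached directly to an aromatic ring → phenol (not alcohol); the ring itself is an arene).
arene: present (C6H4 — para-disubstituted benzene ring → arene).
ester: present (CH(OCOCH3) — pendant –OC(=O)CH3: an acyloxy group → ester).
nitrile: present (CH(CN) — pendant –C≡N: nitrile).
amine: present (CH(CH2NH2) — pendant –CH2NH2: N on sp³ C, no adjacent C=O → amine).
aldehyde: absent. In CH(COOH), the carbonyl carbon bears –OH, not –H, so it is a carboxylic acid.

aldehyde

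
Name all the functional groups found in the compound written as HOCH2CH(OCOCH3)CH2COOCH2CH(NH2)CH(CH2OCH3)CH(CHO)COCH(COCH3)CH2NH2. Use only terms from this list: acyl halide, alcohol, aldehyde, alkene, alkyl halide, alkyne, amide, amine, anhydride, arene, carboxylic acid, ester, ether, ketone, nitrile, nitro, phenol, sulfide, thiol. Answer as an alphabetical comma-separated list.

alcohol, aldehyde, amine, ester, ether, ketone

HO– on an sp³ carbon → alcohol.
pendant –OC(=O)CH3: an acyloxy group → ester.
–C(=O)–O–C with C on the carbonyl side → ester.
–NH2 on an sp³ carbon with no adjacent C=O → amine.
pendant –CH2OCH3: C–O–C linkage → ether.
pendant –CHO: carbonyl C bonded to C and H → aldehyde.
–C(=O)– with carbon on both sides → ketone.
pendant –COCH3: carbonyl C bonded to two carbons → ketone.
–NH2 on an sp³ carbon with no adjacent C=O → amine.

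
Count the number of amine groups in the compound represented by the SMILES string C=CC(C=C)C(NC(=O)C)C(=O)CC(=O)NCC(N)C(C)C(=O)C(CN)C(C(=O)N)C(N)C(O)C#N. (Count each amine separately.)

3

C=C double bond → alkene.
pendant –CH=CH2: C=C double bond → alkene.
pendant –NHC(=O)CH3: N bonded to a carbonyl → amide (not amine).
–C(=O)– with carbon on both sides → ketone.
–C(=O)–N– linkage → amide (the N is not an amine).
–NH2 on an sp³ carbon with no adjacent C=O → amine.
–C(=O)– with carbon on both sides → ketone.
pendant –CH2NH2: N on sp³ C, no adjacent C=O → amine.
pendant –CONH2: carbonyl C bonded to C and N → amide.
–NH2 on an sp³ carbon with no adjacent C=O → amine.
–OH on an sp³ carbon → alcohol (secondary).
–C≡N: carbon triple-bonded to nitrogen → nitrile.
Amine appears at: CH(NH2), CH(CH2NH2), CH(NH2) → 3.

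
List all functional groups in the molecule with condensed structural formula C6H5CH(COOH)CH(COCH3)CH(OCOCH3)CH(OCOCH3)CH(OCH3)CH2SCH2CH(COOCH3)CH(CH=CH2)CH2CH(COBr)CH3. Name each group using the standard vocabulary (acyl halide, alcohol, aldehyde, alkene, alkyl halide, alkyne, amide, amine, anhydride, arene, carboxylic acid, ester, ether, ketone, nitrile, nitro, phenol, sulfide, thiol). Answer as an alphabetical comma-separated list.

Working along the chain:
  C6H5: C6H5– phenyl ring → arene.
  CH(COOH): pendant –COOH: carbonyl C bonded to C and –OH → carboxylic acid.
  CH(COCH3): pendant –COCH3: carbonyl C bonded to two carbons → ketone.
  CH(OCOCH3): pendant –OC(=O)CH3: an acyloxy group → ester.
  CH(OCOCH3): pendant –OC(=O)CH3: an acyloxy group → ester.
  CH(OCH3): pendant –OCH3: C–O–C with sp³ C, no adjacent C=O → ether.
  CH2SCH2: C–S–C linkage → sulfide (thioether).
  CH(COOCH3): pendant –COOCH3: carbonyl C bonded to C and –OCH3 → ester.
  CH(CH=CH2): pendant –CH=CH2: C=C double bond → alkene.
  CH(COBr): pendant –C(=O)X: carbonyl C bonded to C and halogen → acyl halide.

acyl halide, alkene, arene, carboxylic acid, ester, ether, ketone, sulfide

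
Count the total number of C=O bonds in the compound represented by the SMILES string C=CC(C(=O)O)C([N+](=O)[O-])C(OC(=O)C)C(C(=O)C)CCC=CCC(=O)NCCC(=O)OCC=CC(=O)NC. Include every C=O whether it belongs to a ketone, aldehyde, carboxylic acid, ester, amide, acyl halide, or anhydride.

6

CH(COOH): carboxylic acid, 1 C=O (running total 1).
CH(OCOCH3): ester, 1 C=O (running total 2).
CH(COCH3): ketone, 1 C=O (running total 3).
CH2CONHCH2: amide, 1 C=O (running total 4).
CH2COOCH2: ester, 1 C=O (running total 5).
CONHCH3: amide, 1 C=O (running total 6).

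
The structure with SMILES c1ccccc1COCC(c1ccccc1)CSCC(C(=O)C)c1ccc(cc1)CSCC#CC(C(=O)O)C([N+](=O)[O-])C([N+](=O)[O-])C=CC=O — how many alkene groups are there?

Working along the chain:
  C6H5: C6H5– phenyl ring → arene.
  CH2OCH2: C–O–C with sp³ carbons on both sides and no adjacent C=O → ether.
  CH(C6H5): pendant –C6H5: benzene ring → arene.
  CH2SCH2: C–S–C linkage → sulfide (thioether).
  CH(COCH3): pendant –COCH3: carbonyl C bonded to two carbons → ketone.
  C6H4: para-disubstituted benzene ring → arene.
  CH2SCH2: C–S–C linkage → sulfide (thioether).
  C≡C: C≡C triple bond → alkyne.
  CH(COOH): pendant –COOH: carbonyl C bonded to C and –OH → carboxylic acid.
  CH(NO2): –NO2 on an sp³ carbon → nitro (the N=O is not a carbonyl).
  CH(NO2): –NO2 on an sp³ carbon → nitro (the N=O is not a carbonyl).
  CH=CH: C=C double bond → alkene.
  CHO: terminal –CHO: carbonyl C bonded to H and C → aldehyde.
Alkene appears at: CH=CH → 1.

1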